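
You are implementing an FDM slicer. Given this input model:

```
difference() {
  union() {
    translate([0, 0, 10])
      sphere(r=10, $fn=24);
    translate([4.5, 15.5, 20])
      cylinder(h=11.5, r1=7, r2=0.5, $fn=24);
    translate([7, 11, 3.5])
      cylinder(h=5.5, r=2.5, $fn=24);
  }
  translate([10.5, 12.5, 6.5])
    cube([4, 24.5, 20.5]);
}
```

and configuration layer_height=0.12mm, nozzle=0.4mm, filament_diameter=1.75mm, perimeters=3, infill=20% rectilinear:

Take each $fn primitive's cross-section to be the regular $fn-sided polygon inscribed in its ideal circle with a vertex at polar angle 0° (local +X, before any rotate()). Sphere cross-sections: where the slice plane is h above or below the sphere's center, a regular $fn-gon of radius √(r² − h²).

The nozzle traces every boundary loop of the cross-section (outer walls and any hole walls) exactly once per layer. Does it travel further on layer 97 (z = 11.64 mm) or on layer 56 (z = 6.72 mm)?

layer 56 (z = 6.72 mm)

Layer 97 (z = 11.64): the r=10 sphere contributes a regular 24-gon of circumradius √(10²−1.64²) = 9.865 (perimeter = 2·24·9.865·sin(180°/24) = 61.80 mm); the cone at (4.5, 15.5) is not intersected at this z (z outside [20, 31.5]); the cylinder at (7, 11) is absent (z outside [3.5, 9]); Merging all regions: only the r=10 sphere is present, so the union is just that shape — boundary = 61.80 mm; the cube at (10.5, 12.5) is present — its section is the full 4×24.5 rectangle (perimeter 57.00 mm); Subtracting the remaining from the first: starting from the result so far, the 4×24.5 cube at (10.5, 12.5) misses the remaining region (no effect) — boundary = 61.80 mm. So its perimeter = 61.80 mm. Layer 56 (z = 6.72): the r=10 sphere slices to a regular 24-gon of circumradius 9.447 (√(r²−h²) with h=3.28 from center) (perimeter = 2·24·9.447·sin(180°/24) = 59.19 mm); the cone at (4.5, 15.5) is absent (z outside [20, 31.5]); the cylinder at (7, 11): section is a regular 24-gon, circumradius r=2.5 (perimeter = 2·24·2.500·sin(180°/24) = 15.66 mm); Taking the union: the 2 present regions are separate (no shared area or edge), so areas and boundary lengths simply add and each stays a separate island — boundary = 74.85 mm; the 4×24.5 cube at (10.5, 12.5) contributes its full rectangle (perimeter 57.00 mm); After the difference (first − rest): starting from that combined region, the 4×24.5 cube at (10.5, 12.5) misses the remaining region (no effect) — boundary = 74.85 mm. So its perimeter = 74.85 mm. Layer 56 is larger (74.85 vs 61.80 mm).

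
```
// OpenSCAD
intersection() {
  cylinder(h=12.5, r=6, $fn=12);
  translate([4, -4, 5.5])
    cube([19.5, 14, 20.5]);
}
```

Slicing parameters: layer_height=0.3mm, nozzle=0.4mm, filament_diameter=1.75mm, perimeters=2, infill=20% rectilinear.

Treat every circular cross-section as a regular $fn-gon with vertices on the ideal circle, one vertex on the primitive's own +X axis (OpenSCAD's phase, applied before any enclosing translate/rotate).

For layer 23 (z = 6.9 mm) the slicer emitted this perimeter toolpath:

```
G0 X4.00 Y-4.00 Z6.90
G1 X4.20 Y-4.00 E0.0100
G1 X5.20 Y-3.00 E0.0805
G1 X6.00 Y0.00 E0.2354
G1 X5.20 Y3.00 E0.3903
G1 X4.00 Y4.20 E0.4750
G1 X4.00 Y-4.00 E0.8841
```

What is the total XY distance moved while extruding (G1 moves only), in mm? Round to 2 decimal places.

17.72 mm

Sum the Euclidean lengths of each G1 segment: total = 17.72 mm.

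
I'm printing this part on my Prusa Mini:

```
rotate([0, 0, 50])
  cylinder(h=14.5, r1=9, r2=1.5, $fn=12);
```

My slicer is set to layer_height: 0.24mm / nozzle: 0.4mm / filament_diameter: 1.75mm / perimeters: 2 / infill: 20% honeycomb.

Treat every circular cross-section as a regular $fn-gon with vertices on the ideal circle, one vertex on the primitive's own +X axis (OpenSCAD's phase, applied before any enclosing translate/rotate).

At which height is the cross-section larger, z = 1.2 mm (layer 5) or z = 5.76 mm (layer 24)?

layer 5 (z = 1.2 mm)

Layer 5 (z = 1.2): the cone (r1=9→r2=1.5) has section circumradius 8.379 here — a regular 12-gon (area = (12/2)·8.379²·sin(360°/12) = 210.64 mm²); (rotated 50° about Z; rotation is an isometry so areas/perimeters/island counts are preserved). So its area = 210.64 mm². Layer 24 (z = 5.76): the cone (r1=9→r2=1.5) has section circumradius 6.021 here — a regular 12-gon (area = (12/2)·6.021²·sin(360°/12) = 108.75 mm²); (whole slice rotated 50° about Z — lengths, areas and connectivity unchanged). So its area = 108.75 mm². Layer 5 is larger (210.64 vs 108.75 mm²).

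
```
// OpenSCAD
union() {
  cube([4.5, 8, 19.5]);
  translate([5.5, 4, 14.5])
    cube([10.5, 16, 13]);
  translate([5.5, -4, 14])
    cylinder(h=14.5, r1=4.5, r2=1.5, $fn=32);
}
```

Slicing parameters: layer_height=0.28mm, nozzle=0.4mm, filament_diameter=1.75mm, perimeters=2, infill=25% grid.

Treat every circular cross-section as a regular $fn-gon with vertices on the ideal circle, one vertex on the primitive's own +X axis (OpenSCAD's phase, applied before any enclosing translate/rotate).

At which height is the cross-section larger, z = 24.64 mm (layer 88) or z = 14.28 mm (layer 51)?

layer 88 (z = 24.64 mm)

Layer 88 (z = 24.64): the cube is not intersected at this z (z outside [0, 19.5]); the cube at (5.5, 4) (footprint 10.5×16) is included at this height (area 168.00 mm²); the cone at (5.5, -4): at t=0.734 of its height the radius interpolates to r₁+(r₂−r₁)t = 2.299, giving a regular 32-gon of that circumradius (area = (32/2)·2.299²·sin(360°/32) = 16.49 mm²); Combining (union): the 2 present regions are separate (no shared area or edge), so areas and boundary lengths simply add and each stays a separate island — area = 184.49 mm². So its area = 184.49 mm². Layer 51 (z = 14.28): the cube (footprint 4.5×8) is included at this height (area 36.00 mm²); the cube at (5.5, 4) is not intersected at this z (z outside [14.5, 27.5]); the cone at (5.5, -4) contributes a regular 32-gon of circumradius 4.442 (interpolated between r1=4.5 and r2=1.5 at t=0.019) (area = (32/2)·4.442²·sin(360°/32) = 61.59 mm²); Combining (union): the regions partially overlap — summed areas 97.59 mm² minus the doubly-counted overlap 0.16 mm² gives 97.44 mm² — area = 97.44 mm². So its area = 97.44 mm². Layer 88 is larger (184.49 vs 97.44 mm²).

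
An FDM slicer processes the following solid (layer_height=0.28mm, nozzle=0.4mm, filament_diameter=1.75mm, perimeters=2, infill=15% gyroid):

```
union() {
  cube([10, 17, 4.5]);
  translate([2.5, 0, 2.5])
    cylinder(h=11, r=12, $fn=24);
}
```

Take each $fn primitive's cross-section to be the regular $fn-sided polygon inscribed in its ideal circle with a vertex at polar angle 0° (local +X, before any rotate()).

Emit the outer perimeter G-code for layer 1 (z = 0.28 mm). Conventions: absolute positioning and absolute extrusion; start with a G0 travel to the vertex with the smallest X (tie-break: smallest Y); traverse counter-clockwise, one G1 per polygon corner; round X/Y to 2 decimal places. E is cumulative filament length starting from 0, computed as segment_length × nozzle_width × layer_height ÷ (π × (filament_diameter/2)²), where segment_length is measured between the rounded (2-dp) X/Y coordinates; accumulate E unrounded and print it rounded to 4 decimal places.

G0 X0.00 Y0.00 Z0.28
G1 X10.00 Y0.00 E0.4656
G1 X10.00 Y17.00 E1.2572
G1 X0.00 Y17.00 E1.7229
G1 X0.00 Y0.00 E2.5145

At z = 0.28 mm: the cube is present — its section is the full 10×17 rectangle; the cylinder at (2.5, 0) is absent (z outside [2.5, 13.5]); Taking the union: only the 10×17 cube is present, so the union is just that shape — 1 connected region. The outline is a single polygon with 4 vertices. Extrusion per mm of travel: 0.4 × 0.28 / (π × 0.875²) = 0.046564. Accumulating E over each segment gives final E = 2.5145.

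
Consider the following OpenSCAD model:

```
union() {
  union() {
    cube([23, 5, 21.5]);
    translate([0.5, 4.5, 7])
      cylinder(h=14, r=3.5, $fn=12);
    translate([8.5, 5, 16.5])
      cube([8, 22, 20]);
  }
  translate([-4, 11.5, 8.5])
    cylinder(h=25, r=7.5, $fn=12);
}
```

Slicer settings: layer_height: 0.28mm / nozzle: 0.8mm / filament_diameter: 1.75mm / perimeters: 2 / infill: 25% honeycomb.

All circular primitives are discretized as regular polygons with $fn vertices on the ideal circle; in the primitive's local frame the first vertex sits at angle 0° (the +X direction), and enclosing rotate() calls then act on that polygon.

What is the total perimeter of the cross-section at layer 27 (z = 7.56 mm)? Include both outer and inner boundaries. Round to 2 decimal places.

At z = 7.56 mm: the cube (footprint 23×5) is included at this height (perimeter 56.00 mm); the r=3.5 cylinder at (0.5, 4.5) contributes a regular 12-gon of circumradius 3.5 (perimeter = 2·12·3.500·sin(180°/12) = 21.74 mm); the cube at (8.5, 5) is absent (z outside [16.5, 36.5]); Taking the union: the regions partially overlap (shared area 12.87 mm²), so the edge portions inside another operand are dropped and the merged outline is re-measured after clipping — boundary = 63.54 mm; the cylinder at (-4, 11.5) is absent (z outside [8.5, 33.5]); Combining (union): only the result so far is present, so the union is just that shape — boundary = 63.54 mm. Overall, the cross-section is a single solid region. Total boundary length (outer) = 63.54 mm.

63.54 mm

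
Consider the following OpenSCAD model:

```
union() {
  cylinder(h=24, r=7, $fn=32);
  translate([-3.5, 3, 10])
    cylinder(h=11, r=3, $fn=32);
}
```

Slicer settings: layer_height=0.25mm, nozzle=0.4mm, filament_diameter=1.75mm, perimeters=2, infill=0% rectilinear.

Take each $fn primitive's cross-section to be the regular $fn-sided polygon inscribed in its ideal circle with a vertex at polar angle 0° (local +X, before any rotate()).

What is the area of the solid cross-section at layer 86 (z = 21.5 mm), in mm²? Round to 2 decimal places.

At z = 21.5 mm: the r=7 cylinder contributes a regular 32-gon of circumradius 7 (area = (32/2)·7.000²·sin(360°/32) = 152.95 mm²); the cylinder at (-3.5, 3) is absent (z outside [10, 21]); Merging all regions: only the r=7 cylinder is present, so the union is just that shape — area = 152.95 mm². Overall, the cross-section is a single solid region. Net area = 152.95 mm².

152.95 mm²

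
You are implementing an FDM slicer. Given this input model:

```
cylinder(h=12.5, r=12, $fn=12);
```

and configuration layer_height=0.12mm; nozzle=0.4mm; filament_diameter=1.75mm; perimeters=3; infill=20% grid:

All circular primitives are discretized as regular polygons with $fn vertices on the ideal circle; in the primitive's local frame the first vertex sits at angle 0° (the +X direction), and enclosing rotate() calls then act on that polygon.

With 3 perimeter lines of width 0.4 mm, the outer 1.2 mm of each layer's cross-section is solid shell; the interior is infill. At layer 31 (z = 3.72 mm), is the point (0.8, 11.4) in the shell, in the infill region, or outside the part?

shell

At z = 3.72 mm: the r=12 cylinder gives a regular 12-gon of circumradius 12 (constant along its height). Overall, the cross-section is a single solid region. The nearest boundary edge runs (6.00, 10.39)→(0.00, 12.00); distance from the point to it = 0.37 mm. The point is inside the cross-section, 0.37 mm from the nearest boundary — within the 1.2 mm shell band (3 × 0.4).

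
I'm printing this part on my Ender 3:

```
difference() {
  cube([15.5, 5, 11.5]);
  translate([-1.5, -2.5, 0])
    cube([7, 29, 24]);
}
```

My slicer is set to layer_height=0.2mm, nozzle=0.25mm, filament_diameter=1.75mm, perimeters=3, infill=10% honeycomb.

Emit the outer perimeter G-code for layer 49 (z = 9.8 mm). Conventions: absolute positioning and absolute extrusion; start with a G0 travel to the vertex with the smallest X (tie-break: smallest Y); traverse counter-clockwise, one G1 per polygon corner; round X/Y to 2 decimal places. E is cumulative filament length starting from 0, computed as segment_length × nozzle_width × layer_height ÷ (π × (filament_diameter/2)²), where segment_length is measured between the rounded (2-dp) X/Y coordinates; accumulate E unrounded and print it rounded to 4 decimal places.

G0 X5.50 Y0.00 Z9.80
G1 X15.50 Y0.00 E0.2079
G1 X15.50 Y5.00 E0.3118
G1 X5.50 Y5.00 E0.5197
G1 X5.50 Y0.00 E0.6236

At z = 9.8 mm: the cube is present — its section is the full 15.5×5 rectangle; the cube at (-1.5, -2.5) (footprint 7×29) is included at this height; After the difference (first − rest): starting from the 15.5×5 cube, the 7×29 cube at (-1.5, -2.5) partially overlaps it — only the 27.50 mm² overlap (of its 203.00 mm²) is removed, clipping the outline — 1 connected region. The outline is a single polygon with 4 vertices. Extrusion per mm of travel: 0.25 × 0.2 / (π × 0.875²) = 0.020788. Accumulating E over each segment gives final E = 0.6236.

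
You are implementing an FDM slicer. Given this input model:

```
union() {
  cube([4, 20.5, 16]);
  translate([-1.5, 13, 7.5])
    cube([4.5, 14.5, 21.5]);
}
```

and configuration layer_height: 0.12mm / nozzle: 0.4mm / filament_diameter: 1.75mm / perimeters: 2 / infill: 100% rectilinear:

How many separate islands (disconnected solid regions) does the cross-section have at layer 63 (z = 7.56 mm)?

At z = 7.56 mm: the 4×20.5 cube contributes its full rectangle; the cube at (-1.5, 13) is present — its section is the full 4.5×14.5 rectangle; Merging all regions: the regions partially overlap (shared area 22.50 mm²), so overlapping operands fuse into one piece — 1 connected region. Overall, the cross-section is a single solid region. Island count = 1.

1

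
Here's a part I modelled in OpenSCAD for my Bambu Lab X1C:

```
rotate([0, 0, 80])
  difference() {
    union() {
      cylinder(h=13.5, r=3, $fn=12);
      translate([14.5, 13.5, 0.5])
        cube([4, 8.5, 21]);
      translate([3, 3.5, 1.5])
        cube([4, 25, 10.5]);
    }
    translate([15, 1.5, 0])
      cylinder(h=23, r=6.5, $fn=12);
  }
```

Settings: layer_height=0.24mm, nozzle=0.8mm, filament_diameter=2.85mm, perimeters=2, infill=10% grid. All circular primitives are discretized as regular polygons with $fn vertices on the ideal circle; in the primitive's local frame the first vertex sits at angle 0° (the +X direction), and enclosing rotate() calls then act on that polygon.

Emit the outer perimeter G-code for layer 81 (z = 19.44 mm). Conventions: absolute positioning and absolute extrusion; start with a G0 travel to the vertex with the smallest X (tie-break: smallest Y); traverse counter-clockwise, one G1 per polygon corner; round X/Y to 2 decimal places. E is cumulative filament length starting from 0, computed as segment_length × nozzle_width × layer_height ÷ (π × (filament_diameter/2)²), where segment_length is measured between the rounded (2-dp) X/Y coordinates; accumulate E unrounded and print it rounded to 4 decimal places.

G0 X-19.15 Y18.10 Z19.44
G1 X-10.78 Y16.62 E0.2558
G1 X-10.08 Y20.56 E0.3763
G1 X-18.45 Y22.04 E0.6321
G1 X-19.15 Y18.10 E0.7525

At z = 19.44 mm: the cylinder is not intersected at this z (z outside [0, 13.5]); the cube at (14.5, 13.5) (footprint 4×8.5) is included at this height; the cube at (3, 3.5) is not intersected at this z (z outside [1.5, 12]); Merging all regions: only the 4×8.5 cube at (14.5, 13.5) is present, so the union is just that shape — 1 connected region; the r=6.5 cylinder at (15, 1.5) contributes a regular 12-gon of circumradius 6.5; Subtracting the remaining from the first: starting from the result so far, the r=6.5 cylinder at (15, 1.5) misses the remaining region (no effect) — 1 connected region; (rotated 80° about Z; rotation is an isometry so areas/perimeters/island counts are preserved). The outline is a single polygon with 4 vertices. Extrusion per mm of travel: 0.8 × 0.24 / (π × 1.425²) = 0.030097. Accumulating E over each segment gives final E = 0.7525.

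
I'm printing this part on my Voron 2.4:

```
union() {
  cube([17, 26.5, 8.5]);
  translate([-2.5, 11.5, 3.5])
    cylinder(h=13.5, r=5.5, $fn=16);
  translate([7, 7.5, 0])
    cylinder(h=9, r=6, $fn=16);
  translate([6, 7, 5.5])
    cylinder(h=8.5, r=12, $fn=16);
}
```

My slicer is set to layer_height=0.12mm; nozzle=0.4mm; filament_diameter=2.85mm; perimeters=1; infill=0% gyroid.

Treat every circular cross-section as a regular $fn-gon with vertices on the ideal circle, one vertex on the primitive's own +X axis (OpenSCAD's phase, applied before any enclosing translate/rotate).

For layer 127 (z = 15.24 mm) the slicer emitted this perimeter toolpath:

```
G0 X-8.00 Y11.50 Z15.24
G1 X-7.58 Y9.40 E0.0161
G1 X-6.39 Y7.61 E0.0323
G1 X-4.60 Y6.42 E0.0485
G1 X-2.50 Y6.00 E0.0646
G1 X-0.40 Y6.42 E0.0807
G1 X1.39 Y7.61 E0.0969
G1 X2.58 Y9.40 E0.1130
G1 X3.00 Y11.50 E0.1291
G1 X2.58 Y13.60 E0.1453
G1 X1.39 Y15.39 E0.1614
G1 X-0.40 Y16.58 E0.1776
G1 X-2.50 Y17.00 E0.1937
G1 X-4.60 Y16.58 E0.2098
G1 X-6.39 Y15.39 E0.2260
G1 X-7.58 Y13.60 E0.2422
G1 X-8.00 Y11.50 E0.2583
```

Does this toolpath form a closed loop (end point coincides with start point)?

yes

Start point (G0): (-8.00, 11.50). End point (last G1): the path returns to the start — closed.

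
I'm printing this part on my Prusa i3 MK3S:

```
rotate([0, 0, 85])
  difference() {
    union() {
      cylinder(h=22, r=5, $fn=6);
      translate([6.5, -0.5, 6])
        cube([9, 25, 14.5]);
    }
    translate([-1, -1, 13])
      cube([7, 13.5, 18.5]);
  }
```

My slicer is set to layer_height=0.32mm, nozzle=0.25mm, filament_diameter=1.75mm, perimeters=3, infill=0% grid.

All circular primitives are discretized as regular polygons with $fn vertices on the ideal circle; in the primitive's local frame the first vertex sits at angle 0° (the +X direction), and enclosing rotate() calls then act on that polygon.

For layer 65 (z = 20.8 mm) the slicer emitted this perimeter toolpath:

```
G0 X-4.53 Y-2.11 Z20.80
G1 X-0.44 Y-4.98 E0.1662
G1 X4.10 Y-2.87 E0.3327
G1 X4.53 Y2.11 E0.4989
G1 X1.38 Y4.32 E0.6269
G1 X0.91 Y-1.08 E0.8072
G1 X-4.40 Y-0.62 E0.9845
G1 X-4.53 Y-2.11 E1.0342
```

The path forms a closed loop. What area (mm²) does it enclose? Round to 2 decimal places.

Apply the shoelace formula to the sequence of (X, Y) vertices; enclosed area = 38.68 mm².

38.68 mm²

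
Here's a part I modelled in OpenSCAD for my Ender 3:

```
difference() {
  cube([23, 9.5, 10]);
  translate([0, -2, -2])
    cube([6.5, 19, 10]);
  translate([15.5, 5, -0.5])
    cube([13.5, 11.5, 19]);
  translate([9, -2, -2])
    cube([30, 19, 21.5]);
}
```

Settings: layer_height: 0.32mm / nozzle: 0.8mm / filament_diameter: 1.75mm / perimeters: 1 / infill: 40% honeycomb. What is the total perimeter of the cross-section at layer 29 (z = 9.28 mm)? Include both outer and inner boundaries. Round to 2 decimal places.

37.00 mm

At z = 9.28 mm: the 23×9.5 cube contributes its full rectangle (perimeter 65.00 mm); the cube at (0, -2) does not reach this height (z outside [-2, 8]); the cube at (15.5, 5) (footprint 13.5×11.5) is included at this height (perimeter 50.00 mm); the cube at (9, -2) (footprint 30×19) is included at this height (perimeter 98.00 mm); After the difference (first − rest): starting from the 23×9.5 cube, the 13.5×11.5 cube at (15.5, 5) partially overlaps it — only the 33.75 mm² overlap (of its 155.25 mm²) is removed, clipping the outline; the 30×19 cube at (9, -2) partially overlaps it — only the 99.25 mm² overlap (of its 570.00 mm²) is removed, clipping the outline — boundary = 37.00 mm. Overall, the cross-section is a single solid region. Total boundary length (outer) = 37.00 mm.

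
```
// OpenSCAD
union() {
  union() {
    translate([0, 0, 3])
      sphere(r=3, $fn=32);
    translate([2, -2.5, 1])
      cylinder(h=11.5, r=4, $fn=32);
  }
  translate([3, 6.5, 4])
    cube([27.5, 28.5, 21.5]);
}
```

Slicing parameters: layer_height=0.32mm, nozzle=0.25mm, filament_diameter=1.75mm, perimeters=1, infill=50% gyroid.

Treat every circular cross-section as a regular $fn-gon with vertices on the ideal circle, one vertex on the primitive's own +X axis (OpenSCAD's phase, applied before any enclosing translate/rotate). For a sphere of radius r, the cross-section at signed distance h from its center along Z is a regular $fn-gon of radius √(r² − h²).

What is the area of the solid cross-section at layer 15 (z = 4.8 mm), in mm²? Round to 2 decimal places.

At z = 4.8 mm: the r=3 sphere slices to a regular 32-gon of circumradius 2.400 (√(r²−h²) with h=1.8 from center) (area = (32/2)·2.400²·sin(360°/32) = 17.98 mm²); the r=4 cylinder at (2, -2.5) gives a regular 32-gon of circumradius 4 (constant along its height) (area = (32/2)·4.000²·sin(360°/32) = 49.94 mm²); Combining (union): the regions partially overlap — summed areas 67.92 mm² minus the doubly-counted overlap 11.53 mm² gives 56.39 mm² — area = 56.39 mm²; the 27.5×28.5 cube at (3, 6.5) contributes its full rectangle (area 783.75 mm²); Combining (union): the 2 present regions are separate (no shared area or edge), so areas and boundary lengths simply add and each stays a separate island — area = 840.14 mm². Overall, the cross-section has 2 separate islands. Net area = 840.14 mm².

840.14 mm²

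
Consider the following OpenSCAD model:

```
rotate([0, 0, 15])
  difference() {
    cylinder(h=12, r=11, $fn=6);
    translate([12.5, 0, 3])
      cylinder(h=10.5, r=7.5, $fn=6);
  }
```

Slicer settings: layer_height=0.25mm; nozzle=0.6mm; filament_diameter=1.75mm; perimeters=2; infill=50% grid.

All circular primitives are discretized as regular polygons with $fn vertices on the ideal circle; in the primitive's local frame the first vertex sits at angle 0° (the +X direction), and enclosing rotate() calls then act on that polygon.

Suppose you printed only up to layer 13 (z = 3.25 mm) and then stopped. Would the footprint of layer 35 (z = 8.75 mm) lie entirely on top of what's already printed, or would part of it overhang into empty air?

Compare the two slices. At z = 3.25: the r=11 cylinder gives a regular 6-gon of circumradius 11 (constant along its height) (area = (6/2)·11.000²·sin(360°/6) = 314.37 mm²); the r=7.5 cylinder at (12.5, 0) contributes a regular 6-gon of circumradius 7.5 (area = (6/2)·7.500²·sin(360°/6) = 146.14 mm²); Subtracting the remaining from the first: starting from the r=11 cylinder (314.37 mm²), the r=7.5 cylinder at (12.5, 0) partially overlaps it — only the 31.18 mm² overlap (of its 146.14 mm²) is removed, clipping the outline — area = 283.19 mm²; (whole slice rotated 15° about Z — lengths, areas and connectivity unchanged). At z = 8.75: the r=11 cylinder contributes a regular 6-gon of circumradius 11 (area = (6/2)·11.000²·sin(360°/6) = 314.37 mm²); the cylinder at (12.5, 0): section is a regular 6-gon, circumradius r=7.5 (area = (6/2)·7.500²·sin(360°/6) = 146.14 mm²); After the difference (first − rest): starting from the r=11 cylinder (314.37 mm²), the r=7.5 cylinder at (12.5, 0) partially overlaps it — only the 31.18 mm² overlap (of its 146.14 mm²) is removed, clipping the outline — area = 283.19 mm²; (whole slice rotated 15° about Z — lengths, areas and connectivity unchanged). Checking containment: the cross-section at z = 8.75 is a subset of the cross-section at z = 3.25.

entirely on top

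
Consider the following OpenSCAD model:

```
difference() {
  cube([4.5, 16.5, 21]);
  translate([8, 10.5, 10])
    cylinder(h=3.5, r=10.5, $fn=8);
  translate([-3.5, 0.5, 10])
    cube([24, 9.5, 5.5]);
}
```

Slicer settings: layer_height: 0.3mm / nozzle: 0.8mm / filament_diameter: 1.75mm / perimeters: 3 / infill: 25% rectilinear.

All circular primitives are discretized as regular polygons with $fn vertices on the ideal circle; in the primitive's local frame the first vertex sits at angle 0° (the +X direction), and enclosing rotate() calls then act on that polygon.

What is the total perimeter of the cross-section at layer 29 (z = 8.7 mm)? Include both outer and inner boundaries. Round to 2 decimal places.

42.00 mm

At z = 8.7 mm: the cube (footprint 4.5×16.5) is included at this height (perimeter 42.00 mm); the cylinder at (8, 10.5) is not intersected at this z (z outside [10, 13.5]); the cube at (-3.5, 0.5) does not reach this height (z outside [10, 15.5]); Subtracting the remaining from the first: none of the subtracted shapes is present at this height, so the 4.5×16.5 cube is unchanged — boundary = 42.00 mm. Overall, the cross-section is a single solid region. Total boundary length (outer) = 42.00 mm.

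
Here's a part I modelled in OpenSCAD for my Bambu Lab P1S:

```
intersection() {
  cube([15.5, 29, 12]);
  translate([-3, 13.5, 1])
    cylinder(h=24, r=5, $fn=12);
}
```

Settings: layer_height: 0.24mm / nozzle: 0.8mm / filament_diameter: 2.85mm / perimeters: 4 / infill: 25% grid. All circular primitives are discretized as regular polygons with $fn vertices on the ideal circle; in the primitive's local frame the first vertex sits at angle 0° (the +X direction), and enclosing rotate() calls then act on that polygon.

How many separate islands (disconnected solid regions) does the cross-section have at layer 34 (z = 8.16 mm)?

At z = 8.16 mm: the cube (footprint 15.5×29) is included at this height; the cylinder at (-3, 13.5): section is a regular 12-gon, circumradius r=5; Keeping only the common overlap: the r=5 cylinder at (-3, 13.5) partially overlaps the 15.5×29 cube; clipping to the common part keeps 10.09 mm² — 1 connected region. Overall, the cross-section is a single solid region. Island count = 1.

1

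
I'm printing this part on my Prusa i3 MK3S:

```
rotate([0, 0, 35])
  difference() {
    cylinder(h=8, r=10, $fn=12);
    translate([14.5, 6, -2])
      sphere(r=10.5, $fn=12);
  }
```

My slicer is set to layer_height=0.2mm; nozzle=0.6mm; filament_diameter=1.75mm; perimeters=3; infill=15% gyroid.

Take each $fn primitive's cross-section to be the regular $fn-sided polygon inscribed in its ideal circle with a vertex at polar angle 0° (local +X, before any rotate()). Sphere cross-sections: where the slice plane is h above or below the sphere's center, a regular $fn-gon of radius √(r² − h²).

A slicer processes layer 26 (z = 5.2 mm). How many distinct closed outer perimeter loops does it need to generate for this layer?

1

At z = 5.2 mm: the r=10 cylinder gives a regular 12-gon of circumradius 10 (constant along its height); the r=10.5 sphere at (14.5, 6) contributes a regular 12-gon of circumradius √(10.5²−7.2²) = 7.643; After the difference (first − rest): starting from the r=10 cylinder, the r=10.5 sphere at (14.5, 6) partially overlaps it — only the 7.36 mm² overlap (of its 175.23 mm²) is removed, clipping the outline — 1 connected region; (rotated 35° about Z; rotation is an isometry so areas/perimeters/island counts are preserved). The result has 1 disconnected region.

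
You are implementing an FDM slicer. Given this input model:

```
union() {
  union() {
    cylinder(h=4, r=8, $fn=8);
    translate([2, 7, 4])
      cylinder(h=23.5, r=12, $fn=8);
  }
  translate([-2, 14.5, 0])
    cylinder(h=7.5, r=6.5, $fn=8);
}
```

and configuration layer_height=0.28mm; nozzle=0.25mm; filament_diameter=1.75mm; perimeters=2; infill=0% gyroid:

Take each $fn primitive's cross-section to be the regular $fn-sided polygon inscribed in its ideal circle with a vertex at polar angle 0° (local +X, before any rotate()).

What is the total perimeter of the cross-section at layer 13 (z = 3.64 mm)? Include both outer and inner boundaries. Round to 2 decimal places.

At z = 3.64 mm: the r=8 cylinder gives a regular 8-gon of circumradius 8 (constant along its height) (perimeter = 2·8·8.000·sin(180°/8) = 48.98 mm); the cylinder at (2, 7) does not reach this height (z outside [4, 27.5]); Taking the union: only the r=8 cylinder is present, so the union is just that shape — boundary = 48.98 mm; the cylinder at (-2, 14.5): section is a regular 8-gon, circumradius r=6.5 (perimeter = 2·8·6.500·sin(180°/8) = 39.80 mm); Combining (union): the 2 present regions are separate (no shared area or edge), so areas and boundary lengths simply add and each stays a separate island — boundary = 88.78 mm. Overall, the cross-section has 2 separate islands. Total boundary length (outer) = 88.78 mm.

88.78 mm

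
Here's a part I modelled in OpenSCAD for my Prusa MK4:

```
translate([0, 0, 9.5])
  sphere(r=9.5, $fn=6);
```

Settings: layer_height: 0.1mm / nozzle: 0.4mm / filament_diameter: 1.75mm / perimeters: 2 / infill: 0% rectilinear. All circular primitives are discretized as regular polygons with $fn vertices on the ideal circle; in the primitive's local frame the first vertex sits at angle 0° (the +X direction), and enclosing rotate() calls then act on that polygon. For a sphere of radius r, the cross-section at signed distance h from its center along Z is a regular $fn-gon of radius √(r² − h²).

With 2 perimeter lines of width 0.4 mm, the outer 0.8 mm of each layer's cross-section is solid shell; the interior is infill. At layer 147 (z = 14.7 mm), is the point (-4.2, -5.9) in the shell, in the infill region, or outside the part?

shell

At z = 14.7 mm: the sphere: section is a regular 6-gon, circumradius = √(r²−h²) = √(9.5²−5.2²) = 7.950. Overall, the cross-section is a single solid region. The nearest boundary edge runs (-7.95, 0.00)→(-3.98, -6.89); distance from the point to it = 0.30 mm. The point is inside the cross-section, 0.30 mm from the nearest boundary — within the 0.8 mm shell band (2 × 0.4).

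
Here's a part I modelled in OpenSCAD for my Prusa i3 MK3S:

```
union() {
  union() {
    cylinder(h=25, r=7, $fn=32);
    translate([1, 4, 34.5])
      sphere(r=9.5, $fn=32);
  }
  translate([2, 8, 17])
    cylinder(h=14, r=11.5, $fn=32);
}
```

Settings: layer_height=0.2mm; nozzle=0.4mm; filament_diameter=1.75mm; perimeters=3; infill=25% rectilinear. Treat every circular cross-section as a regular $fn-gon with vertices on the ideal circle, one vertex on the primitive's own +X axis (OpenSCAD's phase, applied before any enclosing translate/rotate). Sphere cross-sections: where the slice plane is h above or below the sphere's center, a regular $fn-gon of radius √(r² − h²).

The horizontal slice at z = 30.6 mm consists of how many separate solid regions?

1

At z = 30.6 mm: the cylinder is not intersected at this z (z outside [0, 25]); the r=9.5 sphere at (1, 4) contributes a regular 32-gon of circumradius √(9.5²−3.9²) = 8.663; Taking the union: only the r=9.5 sphere at (1, 4) is present, so the union is just that shape — 1 connected region; the r=11.5 cylinder at (2, 8) contributes a regular 32-gon of circumradius 11.5; Merging all regions: the regions partially overlap (shared area 220.48 mm²), so overlapping operands fuse into one piece — 1 connected region. The result has 1 disconnected region.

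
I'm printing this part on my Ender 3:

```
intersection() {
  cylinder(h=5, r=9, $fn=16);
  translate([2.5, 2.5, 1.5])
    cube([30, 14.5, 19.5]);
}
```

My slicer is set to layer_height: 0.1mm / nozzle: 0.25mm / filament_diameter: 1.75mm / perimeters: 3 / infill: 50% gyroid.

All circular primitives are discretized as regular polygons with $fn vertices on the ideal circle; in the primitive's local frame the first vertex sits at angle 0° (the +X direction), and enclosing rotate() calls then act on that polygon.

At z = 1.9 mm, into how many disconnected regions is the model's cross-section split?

At z = 1.9 mm: the cylinder: section is a regular 16-gon, circumradius r=9; the 30×14.5 cube at (2.5, 2.5) contributes its full rectangle; Keeping only the common overlap: the 30×14.5 cube at (2.5, 2.5) partially overlaps the r=9 cylinder; clipping to the common part keeps 24.49 mm² — 1 connected region. The result has 1 disconnected region.

1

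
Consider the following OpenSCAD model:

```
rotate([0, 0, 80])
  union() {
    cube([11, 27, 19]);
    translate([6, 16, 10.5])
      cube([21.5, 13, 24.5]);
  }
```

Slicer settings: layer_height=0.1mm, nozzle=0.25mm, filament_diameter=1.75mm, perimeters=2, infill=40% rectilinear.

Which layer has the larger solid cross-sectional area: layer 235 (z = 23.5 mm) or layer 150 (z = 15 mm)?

Layer 235 (z = 23.5): the cube is not intersected at this z (z outside [0, 19]); the cube at (6, 16) is present — its section is the full 21.5×13 rectangle (area 279.50 mm²); Taking the union: only the 21.5×13 cube at (6, 16) is present, so the union is just that shape — area = 279.50 mm²; (whole slice rotated 80° about Z — lengths, areas and connectivity unchanged). So its area = 279.50 mm². Layer 150 (z = 15): the 11×27 cube contributes its full rectangle (area 297.00 mm²); the 21.5×13 cube at (6, 16) contributes its full rectangle (area 279.50 mm²); Merging all regions: the regions partially overlap — summed areas 576.50 mm² minus the doubly-counted overlap 55.00 mm² gives 521.50 mm² — area = 521.50 mm²; (whole slice rotated 80° about Z — lengths, areas and connectivity unchanged). So its area = 521.50 mm². Layer 150 is larger (521.50 vs 279.50 mm²).

layer 150 (z = 15 mm)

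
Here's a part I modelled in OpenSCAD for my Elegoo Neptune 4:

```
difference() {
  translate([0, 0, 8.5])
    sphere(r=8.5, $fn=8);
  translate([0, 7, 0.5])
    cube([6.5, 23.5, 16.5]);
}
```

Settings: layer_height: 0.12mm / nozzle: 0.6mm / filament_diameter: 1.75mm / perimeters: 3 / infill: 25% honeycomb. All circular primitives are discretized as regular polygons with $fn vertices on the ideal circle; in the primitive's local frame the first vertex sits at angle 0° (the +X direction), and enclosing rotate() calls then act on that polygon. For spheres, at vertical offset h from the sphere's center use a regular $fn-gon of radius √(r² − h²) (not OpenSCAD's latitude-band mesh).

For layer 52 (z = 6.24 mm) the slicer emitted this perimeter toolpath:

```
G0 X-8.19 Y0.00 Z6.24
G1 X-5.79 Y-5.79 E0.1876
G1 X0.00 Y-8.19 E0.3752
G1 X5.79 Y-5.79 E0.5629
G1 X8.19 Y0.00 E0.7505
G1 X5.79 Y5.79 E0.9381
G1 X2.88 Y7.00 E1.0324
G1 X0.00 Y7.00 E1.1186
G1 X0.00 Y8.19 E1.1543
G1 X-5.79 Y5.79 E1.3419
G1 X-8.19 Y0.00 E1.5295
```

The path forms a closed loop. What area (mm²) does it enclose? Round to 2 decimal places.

Apply the shoelace formula to the sequence of (X, Y) vertices; enclosed area = 187.98 mm².

187.98 mm²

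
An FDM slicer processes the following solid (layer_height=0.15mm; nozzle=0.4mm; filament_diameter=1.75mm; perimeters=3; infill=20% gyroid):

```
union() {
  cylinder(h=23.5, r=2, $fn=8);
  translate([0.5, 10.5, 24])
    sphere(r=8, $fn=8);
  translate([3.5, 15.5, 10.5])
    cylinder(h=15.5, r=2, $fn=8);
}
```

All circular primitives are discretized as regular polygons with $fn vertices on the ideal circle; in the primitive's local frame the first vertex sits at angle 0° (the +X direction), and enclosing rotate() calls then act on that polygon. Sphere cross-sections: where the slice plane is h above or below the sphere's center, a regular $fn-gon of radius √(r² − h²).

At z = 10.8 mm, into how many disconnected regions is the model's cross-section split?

2

At z = 10.8 mm: the cylinder: section is a regular 8-gon, circumradius r=2; the sphere at (0.5, 10.5) does not reach this height (|z−center|=13.200 > r=8); the cylinder at (3.5, 15.5): section is a regular 8-gon, circumradius r=2; Combining (union): the 2 present regions are separate (no shared area or edge), so areas and boundary lengths simply add and each stays a separate island — 2 connected regions. The result has 2 disconnected regions.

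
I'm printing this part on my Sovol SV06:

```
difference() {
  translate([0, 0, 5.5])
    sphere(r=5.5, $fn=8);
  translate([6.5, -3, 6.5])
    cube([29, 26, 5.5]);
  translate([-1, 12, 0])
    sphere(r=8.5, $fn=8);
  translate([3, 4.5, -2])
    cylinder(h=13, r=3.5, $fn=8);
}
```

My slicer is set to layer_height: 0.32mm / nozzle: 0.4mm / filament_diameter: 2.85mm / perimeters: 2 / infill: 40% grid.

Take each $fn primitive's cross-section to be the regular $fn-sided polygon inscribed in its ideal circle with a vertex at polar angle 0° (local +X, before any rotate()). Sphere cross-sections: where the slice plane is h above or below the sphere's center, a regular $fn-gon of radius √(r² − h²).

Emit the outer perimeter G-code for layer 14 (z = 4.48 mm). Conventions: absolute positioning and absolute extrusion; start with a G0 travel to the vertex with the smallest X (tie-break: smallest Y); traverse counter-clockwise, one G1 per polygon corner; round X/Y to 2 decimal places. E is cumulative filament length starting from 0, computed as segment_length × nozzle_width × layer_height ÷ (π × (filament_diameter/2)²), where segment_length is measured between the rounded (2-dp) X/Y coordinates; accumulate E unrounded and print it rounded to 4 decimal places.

At z = 4.48 mm: the r=5.5 sphere slices to a regular 8-gon of circumradius 5.405 (√(r²−h²) with h=1.02 from center); the cube at (6.5, -3) is absent (z outside [6.5, 12]); the sphere at (-1, 12): section is a regular 8-gon, circumradius = √(r²−h²) = √(8.5²−4.48²) = 7.224; the cylinder at (3, 4.5): section is a regular 8-gon, circumradius r=3.5; Subtracting the remaining from the first: starting from the r=5.5 sphere, the r=8.5 sphere at (-1, 12) partially overlaps it — only the 0.27 mm² overlap (of its 147.59 mm²) is removed, clipping the outline; the r=3.5 cylinder at (3, 4.5) partially overlaps it — only the 13.13 mm² overlap (of its 34.65 mm²) is removed, clipping the outline — 1 connected region. The outline is a single polygon with 13 vertices. Extrusion per mm of travel: 0.4 × 0.32 / (π × 1.425²) = 0.020065. Accumulating E over each segment gives final E = 0.6857.

G0 X-5.40 Y0.00 Z4.48
G1 X-3.82 Y-3.82 E0.0829
G1 X0.00 Y-5.40 E0.1659
G1 X3.82 Y-3.82 E0.2488
G1 X5.40 Y0.00 E0.3318
G1 X4.70 Y1.70 E0.3687
G1 X3.00 Y1.00 E0.4056
G1 X0.53 Y2.03 E0.4592
G1 X-0.50 Y4.50 E0.5129
G1 X-0.26 Y5.08 E0.5255
G1 X-1.00 Y4.78 E0.5416
G1 X-1.26 Y4.88 E0.5472
G1 X-3.82 Y3.82 E0.6027
G1 X-5.40 Y0.00 E0.6857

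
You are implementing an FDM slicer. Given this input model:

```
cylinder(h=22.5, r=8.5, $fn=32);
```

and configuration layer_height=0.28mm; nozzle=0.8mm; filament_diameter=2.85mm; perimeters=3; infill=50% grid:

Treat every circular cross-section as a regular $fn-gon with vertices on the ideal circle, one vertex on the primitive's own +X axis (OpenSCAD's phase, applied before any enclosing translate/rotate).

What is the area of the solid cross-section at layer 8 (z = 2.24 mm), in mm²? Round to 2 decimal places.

At z = 2.24 mm: the r=8.5 cylinder gives a regular 32-gon of circumradius 8.5 (constant along its height) (area = (32/2)·8.500²·sin(360°/32) = 225.52 mm²). Overall, the cross-section is a single solid region. Net area = 225.52 mm².

225.52 mm²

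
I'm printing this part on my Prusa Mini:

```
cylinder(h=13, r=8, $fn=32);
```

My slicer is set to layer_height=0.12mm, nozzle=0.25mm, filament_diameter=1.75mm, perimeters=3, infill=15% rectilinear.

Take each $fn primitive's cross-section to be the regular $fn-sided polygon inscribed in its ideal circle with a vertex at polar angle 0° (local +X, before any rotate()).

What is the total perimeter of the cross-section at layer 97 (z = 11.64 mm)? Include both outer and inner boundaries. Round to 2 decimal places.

50.18 mm

At z = 11.64 mm: the r=8 cylinder gives a regular 32-gon of circumradius 8 (constant along its height) (perimeter = 2·32·8.000·sin(180°/32) = 50.18 mm). Overall, the cross-section is a single solid region. Total boundary length (outer) = 50.18 mm.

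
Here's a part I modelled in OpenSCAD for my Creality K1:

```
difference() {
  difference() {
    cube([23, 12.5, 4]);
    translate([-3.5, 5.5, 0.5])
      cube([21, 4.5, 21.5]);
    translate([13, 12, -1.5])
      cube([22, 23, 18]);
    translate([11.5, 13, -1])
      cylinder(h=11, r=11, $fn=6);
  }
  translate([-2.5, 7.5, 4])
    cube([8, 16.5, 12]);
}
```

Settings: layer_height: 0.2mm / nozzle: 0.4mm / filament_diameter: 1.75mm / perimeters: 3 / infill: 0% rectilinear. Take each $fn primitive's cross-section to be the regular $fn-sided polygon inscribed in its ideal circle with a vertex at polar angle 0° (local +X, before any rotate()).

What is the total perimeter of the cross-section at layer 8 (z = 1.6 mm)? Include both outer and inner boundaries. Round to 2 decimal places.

At z = 1.6 mm: the cube is present — its section is the full 23×12.5 rectangle (perimeter 71.00 mm); the cube at (-3.5, 5.5) (footprint 21×4.5) is included at this height (perimeter 51.00 mm); the cube at (13, 12) (footprint 22×23) is included at this height (perimeter 90.00 mm); the r=11 cylinder at (11.5, 13) contributes a regular 6-gon of circumradius 11 (perimeter = 2·6·11.000·sin(180°/6) = 66.00 mm); Subtracting the remaining from the first: starting from the 23×12.5 cube, the 21×4.5 cube at (-3.5, 5.5) partially overlaps it — only the 78.75 mm² overlap (of its 94.50 mm²) is removed, clipping the outline; the 22×23 cube at (13, 12) partially overlaps it — only the 5.00 mm² overlap (of its 506.00 mm²) is removed, clipping the outline; the r=11 cylinder at (11.5, 13) partially overlaps it — only the 78.93 mm² overlap (of its 314.37 mm²) is removed, clipping the outline — boundary = 78.00 mm; the cube at (-2.5, 7.5) is not intersected at this z (z outside [4, 16]); After the difference (first − rest): none of the subtracted shapes is present at this height, so the result so far is unchanged — boundary = 78.00 mm. Overall, the cross-section has 2 separate islands. Total boundary length (outer) = 78.00 mm.

78.00 mm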